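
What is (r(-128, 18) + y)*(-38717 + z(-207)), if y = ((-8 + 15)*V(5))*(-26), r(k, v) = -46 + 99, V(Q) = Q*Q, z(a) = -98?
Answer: 174551055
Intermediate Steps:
V(Q) = Q²
r(k, v) = 53
y = -4550 (y = ((-8 + 15)*5²)*(-26) = (7*25)*(-26) = 175*(-26) = -4550)
(r(-128, 18) + y)*(-38717 + z(-207)) = (53 - 4550)*(-38717 - 98) = -4497*(-38815) = 174551055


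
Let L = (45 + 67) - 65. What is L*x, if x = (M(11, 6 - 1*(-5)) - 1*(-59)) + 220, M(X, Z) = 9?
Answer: 13536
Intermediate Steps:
L = 47 (L = 112 - 65 = 47)
x = 288 (x = (9 - 1*(-59)) + 220 = (9 + 59) + 220 = 68 + 220 = 288)
L*x = 47*288 = 13536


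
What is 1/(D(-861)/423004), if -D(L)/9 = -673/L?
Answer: -121402148/2019 ≈ -60130.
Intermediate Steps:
D(L) = 6057/L (D(L) = -(-6057)/L = 6057/L)
1/(D(-861)/423004) = 1/((6057/(-861))/423004) = 1/((6057*(-1/861))*(1/423004)) = 1/(-2019/287*1/423004) = 1/(-2019/121402148) = -121402148/2019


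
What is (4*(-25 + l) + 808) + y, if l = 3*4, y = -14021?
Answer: -13265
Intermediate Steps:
l = 12
(4*(-25 + l) + 808) + y = (4*(-25 + 12) + 808) - 14021 = (4*(-13) + 808) - 14021 = (-52 + 808) - 14021 = 756 - 14021 = -13265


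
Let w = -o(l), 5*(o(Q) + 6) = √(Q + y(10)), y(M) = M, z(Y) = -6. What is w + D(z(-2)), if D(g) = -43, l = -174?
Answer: -37 - 2*I*√41/5 ≈ -37.0 - 2.5612*I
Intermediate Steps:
o(Q) = -6 + √(10 + Q)/5 (o(Q) = -6 + √(Q + 10)/5 = -6 + √(10 + Q)/5)
w = 6 - 2*I*√41/5 (w = -(-6 + √(10 - 174)/5) = -(-6 + √(-164)/5) = -(-6 + (2*I*√41)/5) = -(-6 + 2*I*√41/5) = 6 - 2*I*√41/5 ≈ 6.0 - 2.5612*I)
w + D(z(-2)) = (6 - 2*I*√41/5) - 43 = -37 - 2*I*√41/5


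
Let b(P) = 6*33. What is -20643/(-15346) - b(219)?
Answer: -3017865/15346 ≈ -196.65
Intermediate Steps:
b(P) = 198
-20643/(-15346) - b(219) = -20643/(-15346) - 1*198 = -20643*(-1/15346) - 198 = 20643/15346 - 198 = -3017865/15346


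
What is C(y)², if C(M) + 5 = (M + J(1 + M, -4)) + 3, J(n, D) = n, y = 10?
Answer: 361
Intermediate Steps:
C(M) = -1 + 2*M (C(M) = -5 + ((M + (1 + M)) + 3) = -5 + ((1 + 2*M) + 3) = -5 + (4 + 2*M) = -1 + 2*M)
C(y)² = (-1 + 2*10)² = (-1 + 20)² = 19² = 361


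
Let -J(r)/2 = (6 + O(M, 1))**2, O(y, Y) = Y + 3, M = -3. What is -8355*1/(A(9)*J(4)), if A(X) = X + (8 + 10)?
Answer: 557/360 ≈ 1.5472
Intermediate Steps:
O(y, Y) = 3 + Y
A(X) = 18 + X (A(X) = X + 18 = 18 + X)
J(r) = -200 (J(r) = -2*(6 + (3 + 1))**2 = -2*(6 + 4)**2 = -2*10**2 = -2*100 = -200)
-8355*1/(A(9)*J(4)) = -8355*(-1/(200*(18 + 9))) = -8355/(27*(-200)) = -8355/(-5400) = -8355*(-1/5400) = 557/360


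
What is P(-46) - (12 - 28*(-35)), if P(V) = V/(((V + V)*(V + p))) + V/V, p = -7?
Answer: -105047/106 ≈ -991.01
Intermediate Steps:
P(V) = 1 + 1/(2*(-7 + V)) (P(V) = V/(((V + V)*(V - 7))) + V/V = V/(((2*V)*(-7 + V))) + 1 = V/((2*V*(-7 + V))) + 1 = V*(1/(2*V*(-7 + V))) + 1 = 1/(2*(-7 + V)) + 1 = 1 + 1/(2*(-7 + V)))
P(-46) - (12 - 28*(-35)) = (-13/2 - 46)/(-7 - 46) - (12 - 28*(-35)) = -105/2/(-53) - (12 + 980) = -1/53*(-105/2) - 1*992 = 105/106 - 992 = -105047/106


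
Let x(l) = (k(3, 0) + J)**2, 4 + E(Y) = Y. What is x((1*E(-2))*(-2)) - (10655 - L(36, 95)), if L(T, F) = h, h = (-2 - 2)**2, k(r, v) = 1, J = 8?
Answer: -10558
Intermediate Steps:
E(Y) = -4 + Y
h = 16 (h = (-4)**2 = 16)
L(T, F) = 16
x(l) = 81 (x(l) = (1 + 8)**2 = 9**2 = 81)
x((1*E(-2))*(-2)) - (10655 - L(36, 95)) = 81 - (10655 - 1*16) = 81 - (10655 - 16) = 81 - 1*10639 = 81 - 10639 = -10558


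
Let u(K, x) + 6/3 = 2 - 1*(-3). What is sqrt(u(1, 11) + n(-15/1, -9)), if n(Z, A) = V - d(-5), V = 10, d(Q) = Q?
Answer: 3*sqrt(2) ≈ 4.2426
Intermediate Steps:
u(K, x) = 3 (u(K, x) = -2 + (2 - 1*(-3)) = -2 + (2 + 3) = -2 + 5 = 3)
n(Z, A) = 15 (n(Z, A) = 10 - 1*(-5) = 10 + 5 = 15)
sqrt(u(1, 11) + n(-15/1, -9)) = sqrt(3 + 15) = sqrt(18) = 3*sqrt(2)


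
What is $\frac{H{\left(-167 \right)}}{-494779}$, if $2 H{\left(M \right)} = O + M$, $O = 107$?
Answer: $\frac{30}{494779} \approx 6.0633 \cdot 10^{-5}$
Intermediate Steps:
$H{\left(M \right)} = \frac{107}{2} + \frac{M}{2}$ ($H{\left(M \right)} = \frac{107 + M}{2} = \frac{107}{2} + \frac{M}{2}$)
$\frac{H{\left(-167 \right)}}{-494779} = \frac{\frac{107}{2} + \frac{1}{2} \left(-167\right)}{-494779} = \left(\frac{107}{2} - \frac{167}{2}\right) \left(- \frac{1}{494779}\right) = \left(-30\right) \left(- \frac{1}{494779}\right) = \frac{30}{494779}$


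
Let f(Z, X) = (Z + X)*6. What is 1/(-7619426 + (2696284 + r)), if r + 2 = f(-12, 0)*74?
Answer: -1/4928472 ≈ -2.0290e-7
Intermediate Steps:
f(Z, X) = 6*X + 6*Z (f(Z, X) = (X + Z)*6 = 6*X + 6*Z)
r = -5330 (r = -2 + (6*0 + 6*(-12))*74 = -2 + (0 - 72)*74 = -2 - 72*74 = -2 - 5328 = -5330)
1/(-7619426 + (2696284 + r)) = 1/(-7619426 + (2696284 - 5330)) = 1/(-7619426 + 2690954) = 1/(-4928472) = -1/4928472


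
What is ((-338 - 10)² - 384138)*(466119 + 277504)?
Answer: -195598132182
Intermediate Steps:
((-338 - 10)² - 384138)*(466119 + 277504) = ((-348)² - 384138)*743623 = (121104 - 384138)*743623 = -263034*743623 = -195598132182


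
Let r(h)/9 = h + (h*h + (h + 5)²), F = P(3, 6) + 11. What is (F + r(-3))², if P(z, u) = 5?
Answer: 11236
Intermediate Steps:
F = 16 (F = 5 + 11 = 16)
r(h) = 9*h + 9*h² + 9*(5 + h)² (r(h) = 9*(h + (h*h + (h + 5)²)) = 9*(h + (h² + (5 + h)²)) = 9*(h + h² + (5 + h)²) = 9*h + 9*h² + 9*(5 + h)²)
(F + r(-3))² = (16 + (225 + 18*(-3)² + 99*(-3)))² = (16 + (225 + 18*9 - 297))² = (16 + (225 + 162 - 297))² = (16 + 90)² = 106² = 11236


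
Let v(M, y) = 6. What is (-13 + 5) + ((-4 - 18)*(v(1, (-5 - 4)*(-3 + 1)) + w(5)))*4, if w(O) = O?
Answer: -976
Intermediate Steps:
(-13 + 5) + ((-4 - 18)*(v(1, (-5 - 4)*(-3 + 1)) + w(5)))*4 = (-13 + 5) + ((-4 - 18)*(6 + 5))*4 = -8 - 22*11*4 = -8 - 242*4 = -8 - 968 = -976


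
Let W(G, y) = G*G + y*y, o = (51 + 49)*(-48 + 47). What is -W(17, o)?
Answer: -10289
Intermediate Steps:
o = -100 (o = 100*(-1) = -100)
W(G, y) = G**2 + y**2
-W(17, o) = -(17**2 + (-100)**2) = -(289 + 10000) = -1*10289 = -10289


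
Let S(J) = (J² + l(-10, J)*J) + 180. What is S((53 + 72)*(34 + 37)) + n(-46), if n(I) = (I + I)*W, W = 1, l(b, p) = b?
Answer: 78676963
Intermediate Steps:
S(J) = 180 + J² - 10*J (S(J) = (J² - 10*J) + 180 = 180 + J² - 10*J)
n(I) = 2*I (n(I) = (I + I)*1 = (2*I)*1 = 2*I)
S((53 + 72)*(34 + 37)) + n(-46) = (180 + ((53 + 72)*(34 + 37))² - 10*(53 + 72)*(34 + 37)) + 2*(-46) = (180 + (125*71)² - 1250*71) - 92 = (180 + 8875² - 10*8875) - 92 = (180 + 78765625 - 88750) - 92 = 78677055 - 92 = 78676963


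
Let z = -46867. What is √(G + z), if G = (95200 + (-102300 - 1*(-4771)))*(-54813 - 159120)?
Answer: 7*√10167410 ≈ 22320.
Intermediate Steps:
G = 498249957 (G = (95200 + (-102300 + 4771))*(-213933) = (95200 - 97529)*(-213933) = -2329*(-213933) = 498249957)
√(G + z) = √(498249957 - 46867) = √498203090 = 7*√10167410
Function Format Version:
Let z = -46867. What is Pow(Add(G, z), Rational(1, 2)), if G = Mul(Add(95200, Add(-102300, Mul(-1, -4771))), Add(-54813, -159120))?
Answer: Mul(7, Pow(10167410, Rational(1, 2))) ≈ 22320.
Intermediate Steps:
G = 498249957 (G = Mul(Add(95200, Add(-102300, 4771)), -213933) = Mul(Add(95200, -97529), -213933) = Mul(-2329, -213933) = 498249957)
Pow(Add(G, z), Rational(1, 2)) = Pow(Add(498249957, -46867), Rational(1, 2)) = Pow(498203090, Rational(1, 2)) = Mul(7, Pow(10167410, Rational(1, 2)))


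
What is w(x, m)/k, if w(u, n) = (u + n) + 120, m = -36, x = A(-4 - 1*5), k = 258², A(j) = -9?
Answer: 25/22188 ≈ 0.0011267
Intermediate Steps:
k = 66564
x = -9
w(u, n) = 120 + n + u (w(u, n) = (n + u) + 120 = 120 + n + u)
w(x, m)/k = (120 - 36 - 9)/66564 = 75*(1/66564) = 25/22188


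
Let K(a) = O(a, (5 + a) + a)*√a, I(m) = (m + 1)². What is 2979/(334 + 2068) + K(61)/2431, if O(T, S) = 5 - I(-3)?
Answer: 2979/2402 + √61/2431 ≈ 1.2434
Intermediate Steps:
I(m) = (1 + m)²
O(T, S) = 1 (O(T, S) = 5 - (1 - 3)² = 5 - 1*(-2)² = 5 - 1*4 = 5 - 4 = 1)
K(a) = √a (K(a) = 1*√a = √a)
2979/(334 + 2068) + K(61)/2431 = 2979/(334 + 2068) + √61/2431 = 2979/2402 + √61*(1/2431) = 2979*(1/2402) + √61/2431 = 2979/2402 + √61/2431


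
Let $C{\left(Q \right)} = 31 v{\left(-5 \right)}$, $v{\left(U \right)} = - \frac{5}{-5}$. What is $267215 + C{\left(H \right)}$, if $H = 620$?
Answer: $267246$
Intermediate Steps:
$v{\left(U \right)} = 1$ ($v{\left(U \right)} = \left(-5\right) \left(- \frac{1}{5}\right) = 1$)
$C{\left(Q \right)} = 31$ ($C{\left(Q \right)} = 31 \cdot 1 = 31$)
$267215 + C{\left(H \right)} = 267215 + 31 = 267246$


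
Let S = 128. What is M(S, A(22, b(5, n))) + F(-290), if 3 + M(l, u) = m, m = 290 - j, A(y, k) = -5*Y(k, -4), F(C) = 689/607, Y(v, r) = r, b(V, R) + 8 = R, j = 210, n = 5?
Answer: 47428/607 ≈ 78.135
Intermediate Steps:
b(V, R) = -8 + R
F(C) = 689/607 (F(C) = 689*(1/607) = 689/607)
A(y, k) = 20 (A(y, k) = -5*(-4) = 20)
m = 80 (m = 290 - 1*210 = 290 - 210 = 80)
M(l, u) = 77 (M(l, u) = -3 + 80 = 77)
M(S, A(22, b(5, n))) + F(-290) = 77 + 689/607 = 47428/607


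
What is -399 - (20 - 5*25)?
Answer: -294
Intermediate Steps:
-399 - (20 - 5*25) = -399 - (20 - 125) = -399 - 1*(-105) = -399 + 105 = -294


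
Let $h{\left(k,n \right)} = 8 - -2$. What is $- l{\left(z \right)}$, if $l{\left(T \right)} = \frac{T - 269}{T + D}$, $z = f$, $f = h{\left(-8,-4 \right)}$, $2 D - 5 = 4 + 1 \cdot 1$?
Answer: $\frac{259}{15} \approx 17.267$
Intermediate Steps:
$h{\left(k,n \right)} = 10$ ($h{\left(k,n \right)} = 8 + 2 = 10$)
$D = 5$ ($D = \frac{5}{2} + \frac{4 + 1 \cdot 1}{2} = \frac{5}{2} + \frac{4 + 1}{2} = \frac{5}{2} + \frac{1}{2} \cdot 5 = \frac{5}{2} + \frac{5}{2} = 5$)
$f = 10$
$z = 10$
$l{\left(T \right)} = \frac{-269 + T}{5 + T}$ ($l{\left(T \right)} = \frac{T - 269}{T + 5} = \frac{-269 + T}{5 + T}$)
$- l{\left(z \right)} = - \frac{-269 + 10}{5 + 10} = - \frac{-259}{15} = \left(-1\right) \left(- \frac{259}{15}\right) = \frac{259}{15}$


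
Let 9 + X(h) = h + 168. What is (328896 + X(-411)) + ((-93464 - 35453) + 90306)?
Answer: 290033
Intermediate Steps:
X(h) = 159 + h (X(h) = -9 + (h + 168) = -9 + (168 + h) = 159 + h)
(328896 + X(-411)) + ((-93464 - 35453) + 90306) = (328896 + (159 - 411)) + ((-93464 - 35453) + 90306) = (328896 - 252) + (-128917 + 90306) = 328644 - 38611 = 290033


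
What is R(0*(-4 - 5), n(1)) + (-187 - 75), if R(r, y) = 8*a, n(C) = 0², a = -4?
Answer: -294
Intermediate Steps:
n(C) = 0
R(r, y) = -32 (R(r, y) = 8*(-4) = -32)
R(0*(-4 - 5), n(1)) + (-187 - 75) = -32 + (-187 - 75) = -32 - 262 = -294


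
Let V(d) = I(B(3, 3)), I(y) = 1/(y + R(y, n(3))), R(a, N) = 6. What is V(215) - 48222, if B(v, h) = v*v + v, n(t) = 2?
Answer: -867995/18 ≈ -48222.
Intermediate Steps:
B(v, h) = v + v**2 (B(v, h) = v**2 + v = v + v**2)
I(y) = 1/(6 + y) (I(y) = 1/(y + 6) = 1/(6 + y))
V(d) = 1/18 (V(d) = 1/(6 + 3*(1 + 3)) = 1/(6 + 3*4) = 1/(6 + 12) = 1/18)
V(215) - 48222 = 1/18 - 48222 = -867995/18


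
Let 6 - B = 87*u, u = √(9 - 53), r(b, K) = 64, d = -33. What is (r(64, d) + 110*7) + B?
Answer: 840 - 174*I*√11 ≈ 840.0 - 577.09*I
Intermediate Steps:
u = 2*I*√11 (u = √(-44) = 2*I*√11 ≈ 6.6332*I)
B = 6 - 174*I*√11 (B = 6 - 87*2*I*√11 = 6 - 174*I*√11 ≈ 6.0 - 577.09*I)
(r(64, d) + 110*7) + B = (64 + 110*7) + (6 - 174*I*√11) = (64 + 770) + (6 - 174*I*√11) = 834 + (6 - 174*I*√11) = 840 - 174*I*√11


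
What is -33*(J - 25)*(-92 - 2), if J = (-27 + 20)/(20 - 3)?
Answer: -1340064/17 ≈ -78827.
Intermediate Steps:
J = -7/17 ≈ -0.41176
-33*(J - 25)*(-92 - 2) = -33*(-7/17 - 25)*(-92 - 2) = -(-14256)*(-94)/17 = -33*40608/17 = -1340064/17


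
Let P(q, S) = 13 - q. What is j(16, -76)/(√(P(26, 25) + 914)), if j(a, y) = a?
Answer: 16*√901/901 ≈ 0.53304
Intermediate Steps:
j(16, -76)/(√(P(26, 25) + 914)) = 16/(√((13 - 1*26) + 914)) = 16/(√((13 - 26) + 914)) = 16/(√(-13 + 914)) = 16/(√901) = 16*(√901/901) = 16*√901/901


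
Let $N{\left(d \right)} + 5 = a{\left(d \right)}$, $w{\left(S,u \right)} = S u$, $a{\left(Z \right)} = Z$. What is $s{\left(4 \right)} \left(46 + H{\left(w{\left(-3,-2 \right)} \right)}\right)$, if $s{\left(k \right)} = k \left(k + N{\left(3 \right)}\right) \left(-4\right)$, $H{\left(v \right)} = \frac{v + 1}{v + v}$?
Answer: $- \frac{4472}{3} \approx -1490.7$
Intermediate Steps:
$N{\left(d \right)} = -5 + d$
$H{\left(v \right)} = \frac{1 + v}{2 v}$
$s{\left(k \right)} = - 4 k \left(-2 + k\right)$ ($s{\left(k \right)} = k \left(k + \left(-5 + 3\right)\right) \left(-4\right) = k \left(k - 2\right) \left(-4\right) = k \left(-2 + k\right) \left(-4\right) = - 4 k \left(-2 + k\right)$)
$s{\left(4 \right)} \left(46 + H{\left(w{\left(-3,-2 \right)} \right)}\right) = 4 \cdot 4 \left(2 - 4\right) \left(46 + \frac{1 - -6}{2 \left(\left(-3\right) \left(-2\right)\right)}\right) = 4 \cdot 4 \left(2 - 4\right) \left(46 + \frac{1 + 6}{2 \cdot 6}\right) = 4 \cdot 4 \left(-2\right) \left(46 + \frac{1}{2} \cdot \frac{1}{6} \cdot 7\right) = - 32 \left(46 + \frac{7}{12}\right) = \left(-32\right) \frac{559}{12} = - \frac{4472}{3}$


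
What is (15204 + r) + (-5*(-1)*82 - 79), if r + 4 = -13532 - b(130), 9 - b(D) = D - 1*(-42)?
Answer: 2162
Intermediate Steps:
b(D) = -33 - D (b(D) = 9 - (D - 1*(-42)) = 9 - (D + 42) = 9 - (42 + D) = 9 + (-42 - D) = -33 - D)
r = -13373 (r = -4 + (-13532 - (-33 - 1*130)) = -4 + (-13532 - (-33 - 130)) = -4 + (-13532 - 1*(-163)) = -4 + (-13532 + 163) = -4 - 13369 = -13373)
(15204 + r) + (-5*(-1)*82 - 79) = (15204 - 13373) + (-5*(-1)*82 - 79) = 1831 + (5*82 - 79) = 1831 + (410 - 79) = 1831 + 331 = 2162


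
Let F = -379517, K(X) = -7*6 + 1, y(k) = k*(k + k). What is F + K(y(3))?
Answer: -379558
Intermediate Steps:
y(k) = 2*k² (y(k) = k*(2*k) = 2*k²)
K(X) = -41 (K(X) = -42 + 1 = -41)
F + K(y(3)) = -379517 - 41 = -379558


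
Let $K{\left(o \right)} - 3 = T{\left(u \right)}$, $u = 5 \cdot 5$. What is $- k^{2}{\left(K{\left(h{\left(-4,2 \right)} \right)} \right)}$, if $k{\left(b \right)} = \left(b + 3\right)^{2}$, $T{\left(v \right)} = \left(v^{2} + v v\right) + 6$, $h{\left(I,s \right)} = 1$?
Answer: $-2536514910736$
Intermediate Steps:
$u = 25$
$T{\left(v \right)} = 6 + 2 v^{2}$ ($T{\left(v \right)} = \left(v^{2} + v^{2}\right) + 6 = 2 v^{2} + 6 = 6 + 2 v^{2}$)
$K{\left(o \right)} = 1259$ ($K{\left(o \right)} = 3 + \left(6 + 2 \cdot 25^{2}\right) = 3 + \left(6 + 2 \cdot 625\right) = 3 + \left(6 + 1250\right) = 3 + 1256 = 1259$)
$k{\left(b \right)} = \left(3 + b\right)^{2}$
$- k^{2}{\left(K{\left(h{\left(-4,2 \right)} \right)} \right)} = - \left(\left(3 + 1259\right)^{2}\right)^{2} = - \left(1262^{2}\right)^{2} = - 1592644^{2} = \left(-1\right) 2536514910736 = -2536514910736$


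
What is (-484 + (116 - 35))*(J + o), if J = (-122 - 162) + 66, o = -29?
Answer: 99541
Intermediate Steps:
J = -218 (J = -284 + 66 = -218)
(-484 + (116 - 35))*(J + o) = (-484 + (116 - 35))*(-218 - 29) = (-484 + 81)*(-247) = -403*(-247) = 99541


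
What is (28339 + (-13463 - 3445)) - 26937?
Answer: -15506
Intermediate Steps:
(28339 + (-13463 - 3445)) - 26937 = (28339 - 16908) - 26937 = 11431 - 26937 = -15506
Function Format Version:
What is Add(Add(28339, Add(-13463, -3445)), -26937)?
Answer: -15506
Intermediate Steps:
Add(Add(28339, Add(-13463, -3445)), -26937) = Add(Add(28339, -16908), -26937) = Add(11431, -26937) = -15506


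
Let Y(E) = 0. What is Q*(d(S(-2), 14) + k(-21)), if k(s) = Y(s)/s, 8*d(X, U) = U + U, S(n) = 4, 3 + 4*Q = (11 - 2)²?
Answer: 273/4 ≈ 68.250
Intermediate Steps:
Q = 39/2 (Q = -¾ + (11 - 2)²/4 = -¾ + (¼)*9² = -¾ + (¼)*81 = -¾ + 81/4 = 39/2 ≈ 19.500)
d(X, U) = U/4 (d(X, U) = (U + U)/8 = (2*U)/8 = U/4)
k(s) = 0 (k(s) = 0/s = 0)
Q*(d(S(-2), 14) + k(-21)) = 39*((¼)*14 + 0)/2 = 39*(7/2 + 0)/2 = (39/2)*(7/2) = 273/4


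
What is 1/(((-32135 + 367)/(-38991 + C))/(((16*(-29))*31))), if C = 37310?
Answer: -3022438/3971 ≈ -761.13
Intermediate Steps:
1/(((-32135 + 367)/(-38991 + C))/(((16*(-29))*31))) = 1/(((-32135 + 367)/(-38991 + 37310))/(((16*(-29))*31))) = 1/((-31768/(-1681))/((-464*31))) = 1/(-31768*(-1/1681)/(-14384)) = 1/((31768/1681)*(-1/14384)) = 1/(-3971/3022438) = -3022438/3971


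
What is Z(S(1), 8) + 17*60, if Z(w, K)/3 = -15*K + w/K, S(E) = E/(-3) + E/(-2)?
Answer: 10555/16 ≈ 659.69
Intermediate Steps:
S(E) = -5*E/6 (S(E) = E*(-1/3) + E*(-1/2) = -E/3 - E/2 = -5*E/6)
Z(w, K) = -45*K + 3*w/K (Z(w, K) = 3*(-15*K + w/K) = -45*K + 3*w/K)
Z(S(1), 8) + 17*60 = (-45*8 + 3*(-5/6*1)/8) + 17*60 = (-360 + 3*(-5/6)*(1/8)) + 1020 = (-360 - 5/16) + 1020 = -5765/16 + 1020 = 10555/16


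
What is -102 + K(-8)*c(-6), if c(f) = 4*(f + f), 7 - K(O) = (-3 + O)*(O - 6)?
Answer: 6954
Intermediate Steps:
K(O) = 7 - (-6 + O)*(-3 + O) (K(O) = 7 - (-3 + O)*(O - 6) = 7 - (-3 + O)*(-6 + O) = 7 - (-6 + O)*(-3 + O))
c(f) = 8*f (c(f) = 4*(2*f) = 8*f)
-102 + K(-8)*c(-6) = -102 + (-11 - 1*(-8)**2 + 9*(-8))*(8*(-6)) = -102 + (-11 - 1*64 - 72)*(-48) = -102 + (-11 - 64 - 72)*(-48) = -102 - 147*(-48) = -102 + 7056 = 6954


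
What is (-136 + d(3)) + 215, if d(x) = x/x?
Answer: 80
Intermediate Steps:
d(x) = 1
(-136 + d(3)) + 215 = (-136 + 1) + 215 = -135 + 215 = 80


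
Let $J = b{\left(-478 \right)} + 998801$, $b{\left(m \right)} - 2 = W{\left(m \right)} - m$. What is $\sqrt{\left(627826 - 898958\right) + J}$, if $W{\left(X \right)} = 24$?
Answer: $\sqrt{728173} \approx 853.33$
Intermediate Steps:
$b{\left(m \right)} = 26 - m$ ($b{\left(m \right)} = 2 - \left(-24 + m\right) = 26 - m$)
$J = 999305$ ($J = \left(26 - -478\right) + 998801 = \left(26 + 478\right) + 998801 = 504 + 998801 = 999305$)
$\sqrt{\left(627826 - 898958\right) + J} = \sqrt{\left(627826 - 898958\right) + 999305} = \sqrt{-271132 + 999305} = \sqrt{728173}$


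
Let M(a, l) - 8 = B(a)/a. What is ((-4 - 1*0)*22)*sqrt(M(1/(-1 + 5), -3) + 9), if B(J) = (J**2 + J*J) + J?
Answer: -44*sqrt(74) ≈ -378.50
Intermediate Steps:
B(J) = J + 2*J**2 (B(J) = (J**2 + J**2) + J = 2*J**2 + J = J + 2*J**2)
M(a, l) = 9 + 2*a (M(a, l) = 8 + (a*(1 + 2*a))/a = 8 + (1 + 2*a) = 9 + 2*a)
((-4 - 1*0)*22)*sqrt(M(1/(-1 + 5), -3) + 9) = ((-4 - 1*0)*22)*sqrt((9 + 2/(-1 + 5)) + 9) = ((-4 + 0)*22)*sqrt((9 + 2/4) + 9) = (-4*22)*sqrt((9 + 2*(1/4)) + 9) = -88*sqrt((9 + 1/2) + 9) = -88*sqrt(19/2 + 9) = -44*sqrt(74)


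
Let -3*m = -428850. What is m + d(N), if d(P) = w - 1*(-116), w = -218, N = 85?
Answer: 142848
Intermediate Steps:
m = 142950 (m = -⅓*(-428850) = 142950)
d(P) = -102 (d(P) = -218 - 1*(-116) = -218 + 116 = -102)
m + d(N) = 142950 - 102 = 142848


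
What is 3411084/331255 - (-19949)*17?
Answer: 112342912999/331255 ≈ 3.3914e+5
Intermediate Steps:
3411084/331255 - (-19949)*17 = 3411084*(1/331255) - 1*(-339133) = 3411084/331255 + 339133 = 112342912999/331255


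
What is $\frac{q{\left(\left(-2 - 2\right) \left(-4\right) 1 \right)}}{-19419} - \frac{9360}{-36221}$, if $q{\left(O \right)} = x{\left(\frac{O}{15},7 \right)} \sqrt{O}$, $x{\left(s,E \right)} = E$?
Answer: $\frac{180747652}{703375599} \approx 0.25697$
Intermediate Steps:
$q{\left(O \right)} = 7 \sqrt{O}$
$\frac{q{\left(\left(-2 - 2\right) \left(-4\right) 1 \right)}}{-19419} - \frac{9360}{-36221} = \frac{7 \sqrt{\left(-2 - 2\right) \left(-4\right) 1}}{-19419} - \frac{9360}{-36221} = 7 \sqrt{\left(-4\right) \left(-4\right) 1} \left(- \frac{1}{19419}\right) - - \frac{9360}{36221} = 7 \sqrt{16 \cdot 1} \left(- \frac{1}{19419}\right) + \frac{9360}{36221} = 7 \sqrt{16} \left(- \frac{1}{19419}\right) + \frac{9360}{36221} = 7 \cdot 4 \left(- \frac{1}{19419}\right) + \frac{9360}{36221} = 28 \left(- \frac{1}{19419}\right) + \frac{9360}{36221} = - \frac{28}{19419} + \frac{9360}{36221} = \frac{180747652}{703375599}$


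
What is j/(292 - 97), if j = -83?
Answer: -83/195 ≈ -0.42564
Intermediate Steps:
j/(292 - 97) = -83/(292 - 97) = -83/195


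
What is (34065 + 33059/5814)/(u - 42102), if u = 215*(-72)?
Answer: -198086969/334781748 ≈ -0.59169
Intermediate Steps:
u = -15480
(34065 + 33059/5814)/(u - 42102) = (34065 + 33059/5814)/(-15480 - 42102) = (34065 + 33059*(1/5814))/(-57582) = (34065 + 33059/5814)*(-1/57582) = (198086969/5814)*(-1/57582) = -198086969/334781748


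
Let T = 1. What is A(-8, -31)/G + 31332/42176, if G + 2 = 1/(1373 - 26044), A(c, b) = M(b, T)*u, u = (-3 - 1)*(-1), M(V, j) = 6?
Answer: -5856640857/520272592 ≈ -11.257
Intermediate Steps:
u = 4 (u = -4*(-1) = 4)
A(c, b) = 24 (A(c, b) = 6*4 = 24)
G = -49343/24671 (G = -2 + 1/(1373 - 26044) = -2 + 1/(-24671) = -2 - 1/24671 = -49343/24671 ≈ -2.0000)
A(-8, -31)/G + 31332/42176 = 24/(-49343/24671) + 31332/42176 = 24*(-24671/49343) + 31332*(1/42176) = -592104/49343 + 7833/10544 = -5856640857/520272592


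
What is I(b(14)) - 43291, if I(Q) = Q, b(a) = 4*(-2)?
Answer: -43299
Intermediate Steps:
b(a) = -8
I(b(14)) - 43291 = -8 - 43291 = -43299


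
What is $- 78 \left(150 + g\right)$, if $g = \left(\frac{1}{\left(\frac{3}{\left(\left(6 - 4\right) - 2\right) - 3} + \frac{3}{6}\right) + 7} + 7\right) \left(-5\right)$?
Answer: $-8910$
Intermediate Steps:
$g = - \frac{465}{13}$ ($g = \left(\frac{1}{\left(\frac{3}{\left(2 - 2\right) - 3} + 3 \cdot \frac{1}{6}\right) + 7} + 7\right) \left(-5\right) = \left(\frac{1}{\left(\frac{3}{0 - 3} + \frac{1}{2}\right) + 7} + 7\right) \left(-5\right) = \left(\frac{1}{\left(\frac{3}{-3} + \frac{1}{2}\right) + 7} + 7\right) \left(-5\right) = \left(\frac{1}{\left(3 \left(- \frac{1}{3}\right) + \frac{1}{2}\right) + 7} + 7\right) \left(-5\right) = \left(\frac{1}{\left(-1 + \frac{1}{2}\right) + 7} + 7\right) \left(-5\right) = \left(\frac{1}{- \frac{1}{2} + 7} + 7\right) \left(-5\right) = \left(\frac{1}{\frac{13}{2}} + 7\right) \left(-5\right) = \left(\frac{2}{13} + 7\right) \left(-5\right) = \frac{93}{13} \left(-5\right) = - \frac{465}{13} \approx -35.769$)
$- 78 \left(150 + g\right) = - 78 \left(150 - \frac{465}{13}\right) = \left(-78\right) \frac{1485}{13} = -8910$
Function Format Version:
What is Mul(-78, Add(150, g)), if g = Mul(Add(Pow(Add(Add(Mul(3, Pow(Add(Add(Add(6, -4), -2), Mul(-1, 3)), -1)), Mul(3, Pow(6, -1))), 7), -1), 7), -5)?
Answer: -8910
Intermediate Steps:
g = Rational(-465, 13) (g = Mul(Add(Pow(Add(Add(Mul(3, Pow(Add(Add(2, -2), -3), -1)), Mul(3, Rational(1, 6))), 7), -1), 7), -5) = Mul(Add(Pow(Add(Add(Mul(3, Pow(Add(0, -3), -1)), Rational(1, 2)), 7), -1), 7), -5) = Mul(Add(Pow(Add(Add(Mul(3, Pow(-3, -1)), Rational(1, 2)), 7), -1), 7), -5) = Mul(Add(Pow(Add(Add(Mul(3, Rational(-1, 3)), Rational(1, 2)), 7), -1), 7), -5) = Mul(Add(Pow(Add(Add(-1, Rational(1, 2)), 7), -1), 7), -5) = Mul(Add(Pow(Add(Rational(-1, 2), 7), -1), 7), -5) = Mul(Add(Pow(Rational(13, 2), -1), 7), -5) = Mul(Add(Rational(2, 13), 7), -5) = Mul(Rational(93, 13), -5) = Rational(-465, 13) ≈ -35.769)
Mul(-78, Add(150, g)) = Mul(-78, Add(150, Rational(-465, 13))) = Mul(-78, Rational(1485, 13)) = -8910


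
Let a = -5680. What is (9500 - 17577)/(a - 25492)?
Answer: 8077/31172 ≈ 0.25911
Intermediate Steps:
(9500 - 17577)/(a - 25492) = (9500 - 17577)/(-5680 - 25492) = -8077/(-31172) = -8077*(-1/31172) = 8077/31172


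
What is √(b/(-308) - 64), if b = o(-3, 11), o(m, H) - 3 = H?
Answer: I*√30998/22 ≈ 8.0028*I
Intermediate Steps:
o(m, H) = 3 + H
b = 14 (b = 3 + 11 = 14)
√(b/(-308) - 64) = √(14/(-308) - 64) = √(14*(-1/308) - 64) = √(-1/22 - 64) = √(-1409/22) = I*√30998/22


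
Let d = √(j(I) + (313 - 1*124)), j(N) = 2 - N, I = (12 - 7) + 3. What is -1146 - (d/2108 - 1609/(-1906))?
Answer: -2185885/1906 - √183/2108 ≈ -1146.9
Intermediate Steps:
I = 8 (I = 5 + 3 = 8)
d = √183 (d = √((2 - 1*8) + (313 - 1*124)) = √((2 - 8) + (313 - 124)) = √(-6 + 189) = √183 ≈ 13.528)
-1146 - (d/2108 - 1609/(-1906)) = -1146 - (√183/2108 - 1609/(-1906)) = -1146 - (√183*(1/2108) - 1609*(-1/1906)) = -1146 - (√183/2108 + 1609/1906) = -1146 - (1609/1906 + √183/2108) = -1146 + (-1609/1906 - √183/2108) = -2185885/1906 - √183/2108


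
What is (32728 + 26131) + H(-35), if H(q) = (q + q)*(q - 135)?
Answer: 70759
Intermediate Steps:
H(q) = 2*q*(-135 + q) (H(q) = (2*q)*(-135 + q) = 2*q*(-135 + q))
(32728 + 26131) + H(-35) = (32728 + 26131) + 2*(-35)*(-135 - 35) = 58859 + 2*(-35)*(-170) = 58859 + 11900 = 70759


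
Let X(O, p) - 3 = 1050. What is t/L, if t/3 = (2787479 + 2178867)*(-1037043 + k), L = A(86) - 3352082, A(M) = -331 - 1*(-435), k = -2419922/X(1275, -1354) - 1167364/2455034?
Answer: 476566085917877358557/103159150178409 ≈ 4.6197e+6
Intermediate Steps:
X(O, p) = 1053 (X(O, p) = 3 + 1050 = 1053)
k = -2971110010820/1292575401 (k = -2419922/1053 - 1167364/2455034 = -2419922*1/1053 - 1167364*1/2455034 = -2419922/1053 - 583682/1227517 = -2971110010820/1292575401 ≈ -2298.6)
A(M) = 104 (A(M) = -331 + 435 = 104)
L = -3351978 (L = 104 - 3352082 = -3351978)
t = -6671925202850283019798/430858467 (t = 3*((2787479 + 2178867)*(-1037043 - 2971110010820/1292575401)) = 3*(4966346*(-1343427381590063/1292575401)) = 3*(-6671925202850283019798/1292575401) = -6671925202850283019798/430858467 ≈ -1.5485e+13)
t/L = -6671925202850283019798/430858467/(-3351978) = -6671925202850283019798/430858467*(-1/3351978) = 476566085917877358557/103159150178409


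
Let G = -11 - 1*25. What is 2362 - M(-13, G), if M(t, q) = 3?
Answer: 2359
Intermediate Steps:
G = -36 (G = -11 - 25 = -36)
2362 - M(-13, G) = 2362 - 1*3 = 2362 - 3 = 2359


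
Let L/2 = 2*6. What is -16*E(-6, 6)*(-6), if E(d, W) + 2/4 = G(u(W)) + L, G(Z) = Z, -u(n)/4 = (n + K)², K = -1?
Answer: -7344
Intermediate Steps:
u(n) = -4*(-1 + n)² (u(n) = -4*(n - 1)² = -4*(-1 + n)²)
L = 24 (L = 2*(2*6) = 2*12 = 24)
E(d, W) = 47/2 - 4*(-1 + W)² (E(d, W) = -½ + (-4*(-1 + W)² + 24) = -½ + (24 - 4*(-1 + W)²) = 47/2 - 4*(-1 + W)²)
-16*E(-6, 6)*(-6) = -16*(47/2 - 4*(-1 + 6)²)*(-6) = -16*(47/2 - 4*5²)*(-6) = -16*(47/2 - 4*25)*(-6) = -16*(47/2 - 100)*(-6) = -16*(-153/2)*(-6) = 1224*(-6) = -7344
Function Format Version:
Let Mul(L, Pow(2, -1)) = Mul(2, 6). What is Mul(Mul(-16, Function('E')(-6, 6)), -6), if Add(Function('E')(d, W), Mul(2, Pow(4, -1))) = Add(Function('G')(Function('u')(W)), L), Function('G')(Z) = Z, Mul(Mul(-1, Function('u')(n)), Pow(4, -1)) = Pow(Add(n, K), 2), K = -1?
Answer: -7344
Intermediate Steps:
Function('u')(n) = Mul(-4, Pow(Add(-1, n), 2)) (Function('u')(n) = Mul(-4, Pow(Add(n, -1), 2)) = Mul(-4, Pow(Add(-1, n), 2)))
L = 24 (L = Mul(2, Mul(2, 6)) = Mul(2, 12) = 24)
Function('E')(d, W) = Add(Rational(47, 2), Mul(-4, Pow(Add(-1, W), 2))) (Function('E')(d, W) = Add(Rational(-1, 2), Add(Mul(-4, Pow(Add(-1, W), 2)), 24)) = Add(Rational(-1, 2), Add(24, Mul(-4, Pow(Add(-1, W), 2)))) = Add(Rational(47, 2), Mul(-4, Pow(Add(-1, W), 2))))
Mul(Mul(-16, Function('E')(-6, 6)), -6) = Mul(Mul(-16, Add(Rational(47, 2), Mul(-4, Pow(Add(-1, 6), 2)))), -6) = Mul(Mul(-16, Add(Rational(47, 2), Mul(-4, Pow(5, 2)))), -6) = Mul(Mul(-16, Add(Rational(47, 2), Mul(-4, 25))), -6) = Mul(Mul(-16, Add(Rational(47, 2), -100)), -6) = Mul(Mul(-16, Rational(-153, 2)), -6) = Mul(1224, -6) = -7344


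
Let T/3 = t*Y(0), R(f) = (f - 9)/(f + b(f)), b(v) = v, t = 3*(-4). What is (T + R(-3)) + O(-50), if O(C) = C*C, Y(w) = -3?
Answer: 2610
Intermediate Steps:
t = -12
O(C) = C**2
R(f) = (-9 + f)/(2*f) (R(f) = (f - 9)/(f + f) = (-9 + f)/((2*f)) = (-9 + f)*(1/(2*f)) = (-9 + f)/(2*f))
T = 108 (T = 3*(-12*(-3)) = 3*36 = 108)
(T + R(-3)) + O(-50) = (108 + (1/2)*(-9 - 3)/(-3)) + (-50)**2 = (108 + (1/2)*(-1/3)*(-12)) + 2500 = (108 + 2) + 2500 = 110 + 2500 = 2610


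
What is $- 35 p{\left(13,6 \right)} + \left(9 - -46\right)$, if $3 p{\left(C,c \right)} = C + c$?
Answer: $- \frac{500}{3} \approx -166.67$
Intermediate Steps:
$p{\left(C,c \right)} = \frac{C}{3} + \frac{c}{3}$ ($p{\left(C,c \right)} = \frac{C + c}{3} = \frac{C}{3} + \frac{c}{3}$)
$- 35 p{\left(13,6 \right)} + \left(9 - -46\right) = - 35 \left(\frac{1}{3} \cdot 13 + \frac{1}{3} \cdot 6\right) + \left(9 - -46\right) = - 35 \left(\frac{13}{3} + 2\right) + \left(9 + 46\right) = \left(-35\right) \frac{19}{3} + 55 = - \frac{665}{3} + 55 = - \frac{500}{3}$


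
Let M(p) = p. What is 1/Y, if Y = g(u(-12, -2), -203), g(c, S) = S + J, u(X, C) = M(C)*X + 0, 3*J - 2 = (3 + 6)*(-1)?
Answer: -3/616 ≈ -0.0048701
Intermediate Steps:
J = -7/3 (J = ⅔ + ((3 + 6)*(-1))/3 = ⅔ + (9*(-1))/3 = ⅔ + (⅓)*(-9) = ⅔ - 3 = -7/3 ≈ -2.3333)
u(X, C) = C*X (u(X, C) = C*X + 0 = C*X)
g(c, S) = -7/3 + S (g(c, S) = S - 7/3 = -7/3 + S)
Y = -616/3 (Y = -7/3 - 203 = -616/3 ≈ -205.33)
1/Y = 1/(-616/3) = -3/616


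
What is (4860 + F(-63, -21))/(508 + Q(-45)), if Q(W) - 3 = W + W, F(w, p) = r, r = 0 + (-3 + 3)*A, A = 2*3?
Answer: 4860/421 ≈ 11.544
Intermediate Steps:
A = 6
r = 0 (r = 0 + (-3 + 3)*6 = 0 + 0*6 = 0 + 0 = 0)
F(w, p) = 0
Q(W) = 3 + 2*W (Q(W) = 3 + (W + W) = 3 + 2*W)
(4860 + F(-63, -21))/(508 + Q(-45)) = (4860 + 0)/(508 + (3 + 2*(-45))) = 4860/(508 + (3 - 90)) = 4860/(508 - 87) = 4860/421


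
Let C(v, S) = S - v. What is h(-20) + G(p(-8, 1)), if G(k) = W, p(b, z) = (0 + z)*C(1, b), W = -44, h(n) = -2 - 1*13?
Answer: -59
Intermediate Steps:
h(n) = -15 (h(n) = -2 - 13 = -15)
p(b, z) = z*(-1 + b) (p(b, z) = (0 + z)*(b - 1*1) = z*(b - 1) = z*(-1 + b))
G(k) = -44
h(-20) + G(p(-8, 1)) = -15 - 44 = -59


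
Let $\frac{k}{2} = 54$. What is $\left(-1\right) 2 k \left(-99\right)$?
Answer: $21384$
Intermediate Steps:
$k = 108$ ($k = 2 \cdot 54 = 108$)
$\left(-1\right) 2 k \left(-99\right) = \left(-1\right) 2 \cdot 108 \left(-99\right) = \left(-2\right) 108 \left(-99\right) = \left(-216\right) \left(-99\right) = 21384$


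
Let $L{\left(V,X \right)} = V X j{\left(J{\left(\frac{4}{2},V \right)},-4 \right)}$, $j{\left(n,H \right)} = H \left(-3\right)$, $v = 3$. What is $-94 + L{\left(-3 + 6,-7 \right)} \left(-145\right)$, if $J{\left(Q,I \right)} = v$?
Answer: $36446$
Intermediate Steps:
$J{\left(Q,I \right)} = 3$
$j{\left(n,H \right)} = - 3 H$
$L{\left(V,X \right)} = 12 V X$ ($L{\left(V,X \right)} = V X \left(\left(-3\right) \left(-4\right)\right) = V X 12 = 12 V X$)
$-94 + L{\left(-3 + 6,-7 \right)} \left(-145\right) = -94 + 12 \left(-3 + 6\right) \left(-7\right) \left(-145\right) = -94 + 12 \cdot 3 \left(-7\right) \left(-145\right) = -94 - -36540 = -94 + 36540 = 36446$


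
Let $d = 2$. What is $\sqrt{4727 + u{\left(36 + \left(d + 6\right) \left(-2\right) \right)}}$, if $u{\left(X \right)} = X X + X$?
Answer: $\sqrt{5147} \approx 71.743$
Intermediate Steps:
$u{\left(X \right)} = X + X^{2}$ ($u{\left(X \right)} = X^{2} + X = X + X^{2}$)
$\sqrt{4727 + u{\left(36 + \left(d + 6\right) \left(-2\right) \right)}} = \sqrt{4727 + \left(36 + \left(2 + 6\right) \left(-2\right)\right) \left(1 + \left(36 + \left(2 + 6\right) \left(-2\right)\right)\right)} = \sqrt{4727 + \left(36 + 8 \left(-2\right)\right) \left(1 + \left(36 + 8 \left(-2\right)\right)\right)} = \sqrt{4727 + \left(36 - 16\right) \left(1 + \left(36 - 16\right)\right)} = \sqrt{4727 + 20 \left(1 + 20\right)} = \sqrt{4727 + 20 \cdot 21} = \sqrt{4727 + 420} = \sqrt{5147}$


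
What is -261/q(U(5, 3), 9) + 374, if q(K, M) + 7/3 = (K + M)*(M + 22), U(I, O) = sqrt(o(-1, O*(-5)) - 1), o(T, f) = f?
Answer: 154377163/413642 + 72819*I/206821 ≈ 373.21 + 0.35209*I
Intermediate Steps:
U(I, O) = sqrt(-1 - 5*O) (U(I, O) = sqrt(O*(-5) - 1) = sqrt(-5*O - 1) = sqrt(-1 - 5*O))
q(K, M) = -7/3 + (22 + M)*(K + M) (q(K, M) = -7/3 + (K + M)*(M + 22) = -7/3 + (K + M)*(22 + M) = -7/3 + (22 + M)*(K + M))
-261/q(U(5, 3), 9) + 374 = -261/(-7/3 + 9**2 + 22*sqrt(-1 - 5*3) + 22*9 + sqrt(-1 - 5*3)*9) + 374 = -261/(-7/3 + 81 + 22*sqrt(-1 - 15) + 198 + sqrt(-1 - 15)*9) + 374 = -261/(-7/3 + 81 + 22*sqrt(-16) + 198 + sqrt(-16)*9) + 374 = -261/(-7/3 + 81 + 22*(4*I) + 198 + (4*I)*9) + 374 = -261/(-7/3 + 81 + 88*I + 198 + 36*I) + 374 = -261*9*(830/3 - 124*I)/827284 + 374 = -2349*(830/3 - 124*I)/827284 + 374 = 374 - 2349*(830/3 - 124*I)/827284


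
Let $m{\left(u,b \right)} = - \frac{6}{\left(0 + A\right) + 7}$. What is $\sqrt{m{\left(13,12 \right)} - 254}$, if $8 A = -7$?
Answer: $\frac{i \sqrt{12494}}{7} \approx 15.968 i$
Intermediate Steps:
$A = - \frac{7}{8}$ ($A = \frac{1}{8} \left(-7\right) = - \frac{7}{8} \approx -0.875$)
$m{\left(u,b \right)} = - \frac{48}{49}$ ($m{\left(u,b \right)} = - \frac{6}{\left(0 - \frac{7}{8}\right) + 7} = - \frac{6}{- \frac{7}{8} + 7} = - \frac{6}{\frac{49}{8}} = \left(-6\right) \frac{8}{49} = - \frac{48}{49}$)
$\sqrt{m{\left(13,12 \right)} - 254} = \sqrt{- \frac{48}{49} - 254} = \sqrt{- \frac{12494}{49}} = \frac{i \sqrt{12494}}{7}$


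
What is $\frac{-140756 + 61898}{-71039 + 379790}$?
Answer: $- \frac{26286}{102917} \approx -0.25541$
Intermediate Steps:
$\frac{-140756 + 61898}{-71039 + 379790} = - \frac{78858}{308751} = \left(-78858\right) \frac{1}{308751} = - \frac{26286}{102917}$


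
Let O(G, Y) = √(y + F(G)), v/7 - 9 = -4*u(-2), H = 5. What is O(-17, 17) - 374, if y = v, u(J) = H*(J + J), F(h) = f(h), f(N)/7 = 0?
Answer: -374 + √623 ≈ -349.04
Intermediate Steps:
f(N) = 0 (f(N) = 7*0 = 0)
F(h) = 0
u(J) = 10*J (u(J) = 5*(J + J) = 5*(2*J) = 10*J)
v = 623 (v = 63 + 7*(-40*(-2)) = 63 + 7*(-4*(-20)) = 63 + 7*80 = 63 + 560 = 623)
y = 623
O(G, Y) = √623 (O(G, Y) = √(623 + 0) = √623)
O(-17, 17) - 374 = √623 - 374 = -374 + √623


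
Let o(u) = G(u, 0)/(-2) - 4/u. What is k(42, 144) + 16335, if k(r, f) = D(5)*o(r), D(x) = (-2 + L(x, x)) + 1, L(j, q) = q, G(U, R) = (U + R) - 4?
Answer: 341431/21 ≈ 16259.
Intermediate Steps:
G(U, R) = -4 + R + U (G(U, R) = (R + U) - 4 = -4 + R + U)
D(x) = -1 + x (D(x) = (-2 + x) + 1 = -1 + x)
o(u) = 2 - 4/u - u/2 (o(u) = (-4 + 0 + u)/(-2) - 4/u = (-4 + u)*(-½) - 4/u = (2 - u/2) - 4/u = 2 - 4/u - u/2)
k(r, f) = 8 - 16/r - 2*r (k(r, f) = (-1 + 5)*(2 - 4/r - r/2) = 4*(2 - 4/r - r/2) = 8 - 16/r - 2*r)
k(42, 144) + 16335 = (8 - 16/42 - 2*42) + 16335 = (8 - 16*1/42 - 84) + 16335 = (8 - 8/21 - 84) + 16335 = -1604/21 + 16335 = 341431/21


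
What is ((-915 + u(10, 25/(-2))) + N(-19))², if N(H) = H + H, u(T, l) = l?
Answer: 3728761/4 ≈ 9.3219e+5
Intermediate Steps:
N(H) = 2*H
((-915 + u(10, 25/(-2))) + N(-19))² = ((-915 + 25/(-2)) + 2*(-19))² = ((-915 + 25*(-½)) - 38)² = ((-915 - 25/2) - 38)² = (-1855/2 - 38)² = (-1931/2)² = 3728761/4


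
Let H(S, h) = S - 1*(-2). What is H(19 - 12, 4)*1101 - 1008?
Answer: 8901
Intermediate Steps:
H(S, h) = 2 + S (H(S, h) = S + 2 = 2 + S)
H(19 - 12, 4)*1101 - 1008 = (2 + (19 - 12))*1101 - 1008 = (2 + 7)*1101 - 1008 = 9*1101 - 1008 = 9909 - 1008 = 8901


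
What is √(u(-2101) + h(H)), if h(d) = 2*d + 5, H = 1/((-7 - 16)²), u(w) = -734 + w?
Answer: 2*I*√374267/23 ≈ 53.198*I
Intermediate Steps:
H = 1/529 (H = 1/((-23)²) = 1/529 ≈ 0.0018904)
h(d) = 5 + 2*d
√(u(-2101) + h(H)) = √((-734 - 2101) + (5 + 2*(1/529))) = √(-2835 + (5 + 2/529)) = √(-2835 + 2647/529) = √(-1497068/529) = 2*I*√374267/23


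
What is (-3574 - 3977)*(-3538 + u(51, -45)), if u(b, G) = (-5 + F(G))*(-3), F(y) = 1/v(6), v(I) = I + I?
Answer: 106416243/4 ≈ 2.6604e+7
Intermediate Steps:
v(I) = 2*I
F(y) = 1/12 (F(y) = 1/(2*6) = 1/12)
u(b, G) = 59/4 (u(b, G) = (-5 + 1/12)*(-3) = -59/12*(-3) = 59/4)
(-3574 - 3977)*(-3538 + u(51, -45)) = (-3574 - 3977)*(-3538 + 59/4) = -7551*(-14093/4) = 106416243/4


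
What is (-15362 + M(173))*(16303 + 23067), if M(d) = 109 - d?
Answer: -607321620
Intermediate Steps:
(-15362 + M(173))*(16303 + 23067) = (-15362 + (109 - 1*173))*(16303 + 23067) = (-15362 + (109 - 173))*39370 = (-15362 - 64)*39370 = -15426*39370 = -607321620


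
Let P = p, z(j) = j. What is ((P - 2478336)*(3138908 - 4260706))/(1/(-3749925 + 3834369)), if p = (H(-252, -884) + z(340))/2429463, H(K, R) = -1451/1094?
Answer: 103996806843439043372744916/442972087 ≈ 2.3477e+17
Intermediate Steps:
H(K, R) = -1451/1094 (H(K, R) = -1451*1/1094 = -1451/1094)
p = 123503/885944174 (p = (-1451/1094 + 340)/2429463 = (370509/1094)*(1/2429463) = 123503/885944174 ≈ 0.00013940)
P = 123503/885944174 ≈ 0.00013940
((P - 2478336)*(3138908 - 4260706))/(1/(-3749925 + 3834369)) = ((123503/885944174 - 2478336)*(3138908 - 4260706))/(1/(-3749925 + 3834369)) = (-2195667340290961/885944174*(-1121798))/(1/84444) = 1231547615501859733939/(442972087*(1/84444)) = (1231547615501859733939/442972087)*84444 = 103996806843439043372744916/442972087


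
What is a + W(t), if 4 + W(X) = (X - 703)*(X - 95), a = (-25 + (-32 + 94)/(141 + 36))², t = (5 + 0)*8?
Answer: 1161322438/31329 ≈ 37069.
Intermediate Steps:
t = 40 (t = 5*8 = 40)
a = 19035769/31329 (a = (-25 + 62/177)² = (-4363/177)² = 19035769/31329 ≈ 607.61)
W(X) = -4 + (-703 + X)*(-95 + X) (W(X) = -4 + (X - 703)*(X - 95) = -4 + (-703 + X)*(-95 + X))
a + W(t) = 19035769/31329 + (66781 + 40² - 798*40) = 19035769/31329 + (66781 + 1600 - 31920) = 19035769/31329 + 36461 = 1161322438/31329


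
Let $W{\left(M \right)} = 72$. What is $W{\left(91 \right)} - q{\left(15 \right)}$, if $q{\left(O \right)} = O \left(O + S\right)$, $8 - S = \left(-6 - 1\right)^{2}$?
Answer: $462$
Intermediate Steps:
$S = -41$ ($S = 8 - \left(-6 - 1\right)^{2} = 8 - \left(-7\right)^{2} = 8 - 49 = -41$)
$q{\left(O \right)} = O \left(-41 + O\right)$ ($q{\left(O \right)} = O \left(O - 41\right) = O \left(-41 + O\right)$)
$W{\left(91 \right)} - q{\left(15 \right)} = 72 - 15 \left(-41 + 15\right) = 72 - 15 \left(-26\right) = 72 - -390 = 72 + 390 = 462$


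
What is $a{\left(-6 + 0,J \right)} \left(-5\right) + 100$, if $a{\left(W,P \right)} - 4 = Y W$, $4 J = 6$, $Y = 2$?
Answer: $140$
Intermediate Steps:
$J = \frac{3}{2}$ ($J = \frac{1}{4} \cdot 6 = \frac{3}{2} \approx 1.5$)
$a{\left(W,P \right)} = 4 + 2 W$
$a{\left(-6 + 0,J \right)} \left(-5\right) + 100 = \left(4 + 2 \left(-6 + 0\right)\right) \left(-5\right) + 100 = \left(4 + 2 \left(-6\right)\right) \left(-5\right) + 100 = \left(4 - 12\right) \left(-5\right) + 100 = \left(-8\right) \left(-5\right) + 100 = 40 + 100 = 140$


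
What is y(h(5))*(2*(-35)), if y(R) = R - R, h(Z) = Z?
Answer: 0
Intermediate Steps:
y(R) = 0
y(h(5))*(2*(-35)) = 0*(2*(-35)) = 0*(-70) = 0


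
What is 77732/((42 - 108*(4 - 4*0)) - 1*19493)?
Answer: -77732/19883 ≈ -3.9095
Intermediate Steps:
77732/((42 - 108*(4 - 4*0)) - 1*19493) = 77732/((42 - 108*(4 + 0)) - 19493) = 77732/((42 - 108*4) - 19493) = 77732/((42 - 432) - 19493) = 77732/(-390 - 19493) = 77732/(-19883) = 77732*(-1/19883) = -77732/19883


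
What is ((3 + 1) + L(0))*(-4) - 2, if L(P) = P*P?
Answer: -18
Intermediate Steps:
L(P) = P**2
((3 + 1) + L(0))*(-4) - 2 = ((3 + 1) + 0**2)*(-4) - 2 = (4 + 0)*(-4) - 2 = 4*(-4) - 2 = -16 - 2 = -18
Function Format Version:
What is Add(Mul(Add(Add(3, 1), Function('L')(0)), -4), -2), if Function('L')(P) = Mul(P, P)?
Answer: -18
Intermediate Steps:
Function('L')(P) = Pow(P, 2)
Add(Mul(Add(Add(3, 1), Function('L')(0)), -4), -2) = Add(Mul(Add(Add(3, 1), Pow(0, 2)), -4), -2) = Add(Mul(Add(4, 0), -4), -2) = Add(Mul(4, -4), -2) = Add(-16, -2) = -18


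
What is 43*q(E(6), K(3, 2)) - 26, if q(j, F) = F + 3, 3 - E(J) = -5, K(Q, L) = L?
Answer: 189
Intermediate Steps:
E(J) = 8 (E(J) = 3 - 1*(-5) = 3 + 5 = 8)
q(j, F) = 3 + F
43*q(E(6), K(3, 2)) - 26 = 43*(3 + 2) - 26 = 43*5 - 26 = 215 - 26 = 189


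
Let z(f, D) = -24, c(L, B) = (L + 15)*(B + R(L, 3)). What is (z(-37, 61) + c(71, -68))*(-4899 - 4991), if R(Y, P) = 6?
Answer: 52970840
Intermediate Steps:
c(L, B) = (6 + B)*(15 + L) (c(L, B) = (L + 15)*(B + 6) = (15 + L)*(6 + B) = (6 + B)*(15 + L))
(z(-37, 61) + c(71, -68))*(-4899 - 4991) = (-24 + (90 + 6*71 + 15*(-68) - 68*71))*(-4899 - 4991) = (-24 + (90 + 426 - 1020 - 4828))*(-9890) = (-24 - 5332)*(-9890) = -5356*(-9890) = 52970840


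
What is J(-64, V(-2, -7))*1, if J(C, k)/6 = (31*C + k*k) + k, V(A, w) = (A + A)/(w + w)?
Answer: -583188/49 ≈ -11902.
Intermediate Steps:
V(A, w) = A/w (V(A, w) = (2*A)/((2*w)) = (2*A)*(1/(2*w)) = A/w)
J(C, k) = 6*k + 6*k² + 186*C (J(C, k) = 6*((31*C + k*k) + k) = 6*((31*C + k²) + k) = 6*((k² + 31*C) + k) = 6*(k + k² + 31*C) = 6*k + 6*k² + 186*C)
J(-64, V(-2, -7))*1 = (6*(-2/(-7)) + 6*(-2/(-7))² + 186*(-64))*1 = (6*(-2*(-⅐)) + 6*(-2*(-⅐))² - 11904)*1 = (6*(2/7) + 6*(2/7)² - 11904)*1 = (12/7 + 6*(4/49) - 11904)*1 = (12/7 + 24/49 - 11904)*1 = -583188/49*1 = -583188/49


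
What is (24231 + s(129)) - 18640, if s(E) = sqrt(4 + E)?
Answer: 5591 + sqrt(133) ≈ 5602.5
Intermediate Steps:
(24231 + s(129)) - 18640 = (24231 + sqrt(4 + 129)) - 18640 = (24231 + sqrt(133)) - 18640 = 5591 + sqrt(133)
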